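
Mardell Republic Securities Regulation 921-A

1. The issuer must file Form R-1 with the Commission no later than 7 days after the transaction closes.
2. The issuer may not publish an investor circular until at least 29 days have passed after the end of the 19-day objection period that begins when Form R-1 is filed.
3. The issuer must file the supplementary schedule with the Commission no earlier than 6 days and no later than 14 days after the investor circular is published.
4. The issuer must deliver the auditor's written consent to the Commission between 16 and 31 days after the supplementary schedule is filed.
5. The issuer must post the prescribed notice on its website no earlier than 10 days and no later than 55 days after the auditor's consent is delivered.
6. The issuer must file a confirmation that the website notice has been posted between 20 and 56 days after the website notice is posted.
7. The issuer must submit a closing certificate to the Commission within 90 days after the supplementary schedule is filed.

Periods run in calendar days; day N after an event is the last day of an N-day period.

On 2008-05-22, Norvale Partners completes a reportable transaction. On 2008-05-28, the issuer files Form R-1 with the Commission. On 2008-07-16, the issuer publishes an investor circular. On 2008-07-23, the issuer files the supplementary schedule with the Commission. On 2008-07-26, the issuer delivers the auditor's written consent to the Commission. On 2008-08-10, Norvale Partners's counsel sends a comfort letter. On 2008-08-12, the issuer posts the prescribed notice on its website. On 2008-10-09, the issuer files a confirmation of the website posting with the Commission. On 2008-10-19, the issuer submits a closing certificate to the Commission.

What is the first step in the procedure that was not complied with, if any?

Step 1: 7 days after 2008-05-22 (when the transaction closes) is 2008-05-29; done 2008-05-28 — timely.
Step 2: the earliest permitted date is 29 days after 2008-06-16 (end of the 19-day objection period, which began when Form R-1 is filed on 2008-05-28), i.e. 2008-07-15; done 2008-07-16, after the minimum wait.
Step 3: the window is 6–14 days after 2008-07-16 (when the investor circular is published), so 2008-07-22 through 2008-07-30; done 2008-07-23 — within the window.
Step 4: the window is 16–31 days after 2008-07-23 (when the supplementary schedule is filed), so 2008-08-08 through 2008-08-23; 2008-07-26 is 13 days too early.
No need to go further; step 4 was not satisfied.

Step 4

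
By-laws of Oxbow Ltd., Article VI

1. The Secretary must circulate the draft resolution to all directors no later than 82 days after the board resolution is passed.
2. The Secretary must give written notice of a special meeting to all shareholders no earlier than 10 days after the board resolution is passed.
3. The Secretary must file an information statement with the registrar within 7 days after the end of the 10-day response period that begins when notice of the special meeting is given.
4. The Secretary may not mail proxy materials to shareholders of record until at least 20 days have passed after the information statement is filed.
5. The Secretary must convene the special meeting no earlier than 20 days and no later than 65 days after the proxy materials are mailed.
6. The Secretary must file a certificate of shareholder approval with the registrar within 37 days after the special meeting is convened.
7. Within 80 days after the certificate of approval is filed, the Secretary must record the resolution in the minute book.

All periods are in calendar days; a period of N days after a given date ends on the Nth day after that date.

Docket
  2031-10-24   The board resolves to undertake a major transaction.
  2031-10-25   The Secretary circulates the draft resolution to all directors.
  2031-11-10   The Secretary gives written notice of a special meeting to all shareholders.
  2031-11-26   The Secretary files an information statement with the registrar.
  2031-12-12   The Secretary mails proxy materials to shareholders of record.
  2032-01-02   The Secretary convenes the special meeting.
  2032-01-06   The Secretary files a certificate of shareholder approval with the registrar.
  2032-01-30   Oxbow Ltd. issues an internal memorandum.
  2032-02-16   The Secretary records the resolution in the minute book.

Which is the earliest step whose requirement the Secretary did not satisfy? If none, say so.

Step 1: 82 days after 2031-10-24 (when the board resolution is passed) is 2032-01-14; completed 2031-10-25, before the deadline.
Step 2: the earliest permitted date is 10 days after 2031-10-24 (when the board resolution is passed), i.e. 2031-11-03; 2031-11-10 is on or after that date.
Step 3: 7 days after 2031-11-20 (end of the 10-day response period, which began when notice of the special meeting is given on 2031-11-10) is 2031-11-27; completed 2031-11-26, before the deadline.
Step 4: the earliest permitted date is 20 days after 2031-11-26 (when the information statement is filed), i.e. 2031-12-16; acted on 2031-12-12, 4 days prematurely.

Step 4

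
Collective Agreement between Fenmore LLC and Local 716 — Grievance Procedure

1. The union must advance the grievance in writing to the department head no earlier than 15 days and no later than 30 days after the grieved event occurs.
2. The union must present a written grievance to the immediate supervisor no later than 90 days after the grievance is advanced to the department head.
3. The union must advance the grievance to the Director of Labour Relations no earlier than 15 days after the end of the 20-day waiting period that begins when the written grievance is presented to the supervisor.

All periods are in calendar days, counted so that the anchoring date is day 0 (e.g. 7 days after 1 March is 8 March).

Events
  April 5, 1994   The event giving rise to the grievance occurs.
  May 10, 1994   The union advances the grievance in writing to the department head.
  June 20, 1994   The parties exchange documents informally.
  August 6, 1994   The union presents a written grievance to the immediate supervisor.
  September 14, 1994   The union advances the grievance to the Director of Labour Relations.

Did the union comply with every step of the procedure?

No

(1) the permitted window runs from April 5, 1994 + 15 = April 20, 1994 to April 5, 1994 + 30 = May 5, 1994; done May 10, 1994 — 5 days after the window closed.
The analysis stops there.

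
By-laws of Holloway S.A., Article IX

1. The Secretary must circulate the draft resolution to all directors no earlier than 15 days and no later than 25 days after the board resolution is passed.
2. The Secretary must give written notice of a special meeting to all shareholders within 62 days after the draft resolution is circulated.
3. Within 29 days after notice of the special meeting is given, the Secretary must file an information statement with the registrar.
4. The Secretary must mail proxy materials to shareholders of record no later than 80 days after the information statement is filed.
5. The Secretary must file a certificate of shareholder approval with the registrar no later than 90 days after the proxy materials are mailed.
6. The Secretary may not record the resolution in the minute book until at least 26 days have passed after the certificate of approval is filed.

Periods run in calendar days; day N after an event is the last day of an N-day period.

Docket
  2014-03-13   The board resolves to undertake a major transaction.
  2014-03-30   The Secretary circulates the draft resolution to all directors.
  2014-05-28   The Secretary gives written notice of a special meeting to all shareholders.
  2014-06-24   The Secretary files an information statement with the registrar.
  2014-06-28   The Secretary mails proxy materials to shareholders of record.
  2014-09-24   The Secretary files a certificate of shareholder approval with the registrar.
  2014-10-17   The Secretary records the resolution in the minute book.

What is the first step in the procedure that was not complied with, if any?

Step 6

Step 1 — 15 and 25 days from 2014-03-13 (when the board resolution is passed) are 2014-03-28 and 2014-04-07 respectively; done 2014-03-30, which is between those dates.
Step 2 — counting 62 days from 2014-03-30 (when the draft resolution is circulated) gives a deadline of 2014-05-31; 2014-05-28 is within that limit.
Step 3 — counting 29 days from 2014-05-28 (when notice of the special meeting is given) gives a deadline of 2014-06-26; done 2014-06-24 — timely.
Step 4 — counting 80 days from 2014-06-24 (when the information statement is filed) gives a deadline of 2014-09-12; done 2014-06-28 — timely.
Step 5 — counting 90 days from 2014-06-28 (when the proxy materials are mailed) gives a deadline of 2014-09-26; 2014-09-24 is within that limit.
Step 6 — must wait 26 days from 2014-09-24 (when the certificate of approval is filed), so not before 2014-10-20; 2014-10-17 is 3 days before the earliest permitted date.
No need to go further; step 6 was not satisfied.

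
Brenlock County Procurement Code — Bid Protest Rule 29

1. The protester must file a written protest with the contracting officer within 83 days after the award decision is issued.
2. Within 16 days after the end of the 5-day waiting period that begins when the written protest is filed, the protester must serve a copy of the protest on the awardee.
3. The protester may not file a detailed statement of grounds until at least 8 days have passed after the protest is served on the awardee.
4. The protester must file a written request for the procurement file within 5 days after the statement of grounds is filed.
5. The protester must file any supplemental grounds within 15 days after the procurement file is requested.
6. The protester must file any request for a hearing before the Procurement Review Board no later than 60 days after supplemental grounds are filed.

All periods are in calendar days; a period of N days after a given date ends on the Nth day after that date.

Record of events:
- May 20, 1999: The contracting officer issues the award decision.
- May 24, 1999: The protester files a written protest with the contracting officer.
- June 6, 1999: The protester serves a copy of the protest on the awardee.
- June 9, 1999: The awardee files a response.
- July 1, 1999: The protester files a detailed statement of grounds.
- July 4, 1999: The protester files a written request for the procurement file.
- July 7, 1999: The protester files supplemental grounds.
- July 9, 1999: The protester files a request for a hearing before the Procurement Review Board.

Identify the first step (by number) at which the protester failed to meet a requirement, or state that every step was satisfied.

None — every step was satisfied

Step 1 — counting 83 days from May 20, 1999 (when the award decision is issued) gives a deadline of August 11, 1999; May 24, 1999 is within that limit.
Step 2 — counting 16 days from May 29, 1999 (end of the 5-day waiting period, which began when the written protest is filed on May 24, 1999) gives a deadline of June 14, 1999; completed June 6, 1999, before the deadline.
Step 3 — must wait 8 days from June 6, 1999 (when the protest is served on the awardee), so not before June 14, 1999; done July 1, 1999 — permitted.
Step 4 — counting 5 days from July 1, 1999 (when the statement of grounds is filed) gives a deadline of July 6, 1999; completed July 4, 1999, before the deadline.
Step 5 — counting 15 days from July 4, 1999 (when the procurement file is requested) gives a deadline of July 19, 1999; done July 7, 1999 — timely.
Step 6 — counting 60 days from July 7, 1999 (when supplemental grounds are filed) gives a deadline of September 5, 1999; July 9, 1999 is within that limit.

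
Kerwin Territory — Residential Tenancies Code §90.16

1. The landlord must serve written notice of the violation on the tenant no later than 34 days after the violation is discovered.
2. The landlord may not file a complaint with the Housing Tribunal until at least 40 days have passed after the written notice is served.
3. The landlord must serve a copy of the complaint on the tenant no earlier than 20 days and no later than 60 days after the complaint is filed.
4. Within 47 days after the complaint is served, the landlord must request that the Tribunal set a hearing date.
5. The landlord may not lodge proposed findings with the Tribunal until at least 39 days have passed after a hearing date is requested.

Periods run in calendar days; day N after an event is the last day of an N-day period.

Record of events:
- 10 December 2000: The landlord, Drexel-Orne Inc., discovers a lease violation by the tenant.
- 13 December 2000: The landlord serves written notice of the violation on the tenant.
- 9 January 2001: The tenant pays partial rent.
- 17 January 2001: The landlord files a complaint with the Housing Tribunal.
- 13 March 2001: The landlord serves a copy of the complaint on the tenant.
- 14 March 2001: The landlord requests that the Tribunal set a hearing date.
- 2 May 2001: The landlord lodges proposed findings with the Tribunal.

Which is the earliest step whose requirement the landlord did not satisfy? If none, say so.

(1) due by 10 December 2000 + 34 days = 13 January 2001; 13 December 2000 is within that limit.
(2) permitted from 13 December 2000 + 40 days = 22 January 2001 onward; 17 January 2001 is 5 days before the earliest permitted date.
No need to go further; step 2 was not satisfied.

Step 2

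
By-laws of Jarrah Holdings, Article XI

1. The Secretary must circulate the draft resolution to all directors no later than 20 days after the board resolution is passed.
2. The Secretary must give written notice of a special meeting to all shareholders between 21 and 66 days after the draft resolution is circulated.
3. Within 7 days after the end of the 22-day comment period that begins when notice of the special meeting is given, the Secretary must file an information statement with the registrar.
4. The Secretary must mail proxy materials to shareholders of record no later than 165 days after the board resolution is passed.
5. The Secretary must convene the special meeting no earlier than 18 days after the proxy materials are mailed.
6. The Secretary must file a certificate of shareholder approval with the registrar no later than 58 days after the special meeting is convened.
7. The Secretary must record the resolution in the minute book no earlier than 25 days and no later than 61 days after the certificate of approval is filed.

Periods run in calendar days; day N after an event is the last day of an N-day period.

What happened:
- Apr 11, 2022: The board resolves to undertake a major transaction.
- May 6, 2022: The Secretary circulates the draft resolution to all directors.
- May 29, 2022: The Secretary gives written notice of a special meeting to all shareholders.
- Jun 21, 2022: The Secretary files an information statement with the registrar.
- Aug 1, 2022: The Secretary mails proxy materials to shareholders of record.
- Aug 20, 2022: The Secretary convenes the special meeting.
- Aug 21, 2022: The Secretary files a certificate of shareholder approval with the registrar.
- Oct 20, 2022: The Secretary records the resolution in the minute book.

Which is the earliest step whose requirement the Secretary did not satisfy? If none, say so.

Step 1

(1) due by Apr 11, 2022 + 20 days = May 1, 2022; done May 6, 2022 — 5 days late.
No need to go further; step 1 was not satisfied.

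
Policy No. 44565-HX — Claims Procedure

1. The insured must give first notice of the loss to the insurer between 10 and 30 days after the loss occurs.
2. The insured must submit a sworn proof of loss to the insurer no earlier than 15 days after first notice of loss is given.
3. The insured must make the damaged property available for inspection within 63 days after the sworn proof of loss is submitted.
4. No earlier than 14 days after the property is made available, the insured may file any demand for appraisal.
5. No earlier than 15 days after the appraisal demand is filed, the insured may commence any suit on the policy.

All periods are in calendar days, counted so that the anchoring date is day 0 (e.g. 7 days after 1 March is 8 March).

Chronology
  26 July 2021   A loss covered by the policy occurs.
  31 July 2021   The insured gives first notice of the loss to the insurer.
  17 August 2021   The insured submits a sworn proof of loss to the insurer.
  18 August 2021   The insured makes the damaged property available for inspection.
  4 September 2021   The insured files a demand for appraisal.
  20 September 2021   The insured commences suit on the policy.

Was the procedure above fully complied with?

Step 1 — 10 and 30 days from 26 July 2021 (when the loss occurs) are 5 August 2021 and 25 August 2021 respectively; done 31 July 2021 — 5 days before the window opened.
That is the first point of non-compliance.

No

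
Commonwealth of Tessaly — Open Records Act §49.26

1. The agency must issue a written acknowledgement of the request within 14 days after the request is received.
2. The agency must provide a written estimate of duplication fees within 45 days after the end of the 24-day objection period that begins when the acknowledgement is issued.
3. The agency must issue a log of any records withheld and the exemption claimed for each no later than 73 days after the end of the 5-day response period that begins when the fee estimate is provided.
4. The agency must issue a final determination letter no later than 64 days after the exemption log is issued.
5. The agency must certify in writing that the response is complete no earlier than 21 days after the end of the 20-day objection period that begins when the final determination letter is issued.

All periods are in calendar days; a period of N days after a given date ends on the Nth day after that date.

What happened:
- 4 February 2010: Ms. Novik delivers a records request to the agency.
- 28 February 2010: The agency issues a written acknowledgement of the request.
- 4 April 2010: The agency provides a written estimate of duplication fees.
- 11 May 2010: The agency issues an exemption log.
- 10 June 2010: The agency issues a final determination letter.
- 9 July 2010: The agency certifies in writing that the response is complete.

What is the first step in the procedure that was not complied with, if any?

Step 1: 14 days after 4 February 2010 (when the request is received) is 18 February 2010; done 28 February 2010 — 10 days late.

Step 1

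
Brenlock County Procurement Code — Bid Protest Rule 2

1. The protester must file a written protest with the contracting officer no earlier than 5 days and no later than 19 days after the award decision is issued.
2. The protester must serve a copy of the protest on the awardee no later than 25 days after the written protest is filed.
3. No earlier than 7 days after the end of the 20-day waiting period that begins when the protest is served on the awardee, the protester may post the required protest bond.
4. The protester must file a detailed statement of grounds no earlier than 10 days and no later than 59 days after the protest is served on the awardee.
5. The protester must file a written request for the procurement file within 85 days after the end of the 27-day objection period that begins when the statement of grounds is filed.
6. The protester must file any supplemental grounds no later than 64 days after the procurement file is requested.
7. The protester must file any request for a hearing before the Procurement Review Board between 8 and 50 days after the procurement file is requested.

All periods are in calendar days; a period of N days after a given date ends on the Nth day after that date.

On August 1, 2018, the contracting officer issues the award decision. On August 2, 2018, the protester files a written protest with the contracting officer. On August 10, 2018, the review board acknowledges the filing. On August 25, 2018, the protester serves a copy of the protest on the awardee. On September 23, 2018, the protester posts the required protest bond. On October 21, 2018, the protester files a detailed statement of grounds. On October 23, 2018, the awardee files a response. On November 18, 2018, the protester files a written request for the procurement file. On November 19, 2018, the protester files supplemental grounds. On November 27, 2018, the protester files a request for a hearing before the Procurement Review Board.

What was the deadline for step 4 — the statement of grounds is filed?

Step 4 runs from August 25, 2018, when the protest is served on the awardee. The window is 10–59 days after August 25, 2018; it closes on October 23, 2018.

October 23, 2018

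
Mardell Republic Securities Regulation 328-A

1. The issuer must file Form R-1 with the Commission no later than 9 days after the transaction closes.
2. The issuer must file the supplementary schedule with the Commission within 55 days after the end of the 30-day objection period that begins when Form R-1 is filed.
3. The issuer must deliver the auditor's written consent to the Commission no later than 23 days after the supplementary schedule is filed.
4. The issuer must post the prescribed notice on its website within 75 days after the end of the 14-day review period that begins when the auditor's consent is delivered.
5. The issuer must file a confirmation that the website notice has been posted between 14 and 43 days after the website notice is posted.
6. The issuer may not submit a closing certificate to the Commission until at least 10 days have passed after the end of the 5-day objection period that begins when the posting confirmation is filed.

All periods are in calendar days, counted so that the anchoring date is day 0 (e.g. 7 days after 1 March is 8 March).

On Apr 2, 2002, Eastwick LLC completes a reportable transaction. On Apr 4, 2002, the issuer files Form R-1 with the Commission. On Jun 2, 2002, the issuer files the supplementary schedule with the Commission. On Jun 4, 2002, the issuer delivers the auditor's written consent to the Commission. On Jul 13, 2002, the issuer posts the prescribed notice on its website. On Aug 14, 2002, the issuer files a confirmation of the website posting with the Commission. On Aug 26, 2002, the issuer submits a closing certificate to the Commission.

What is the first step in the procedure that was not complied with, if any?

Step 1: 9 days after Apr 2, 2002 (when the transaction closes) is Apr 11, 2002; completed Apr 4, 2002, before the deadline.
Step 2: 55 days after May 4, 2002 (end of the 30-day objection period, which began when Form R-1 is filed on Apr 4, 2002) is Jun 28, 2002; completed Jun 2, 2002, before the deadline.
Step 3: 23 days after Jun 2, 2002 (when the supplementary schedule is filed) is Jun 25, 2002; done Jun 4, 2002 — timely.
Step 4: 75 days after Jun 18, 2002 (end of the 14-day review period, which began when the auditor's consent is delivered on Jun 4, 2002) is Sep 1, 2002; Jul 13, 2002 is within that limit.
Step 5: the window is 14–43 days after Jul 13, 2002 (when the website notice is posted), so Jul 27, 2002 through Aug 25, 2002; done Aug 14, 2002 — within the window.
Step 6: the earliest permitted date is 10 days after Aug 19, 2002 (end of the 5-day objection period, which began when the posting confirmation is filed on Aug 14, 2002), i.e. Aug 29, 2002; Aug 26, 2002 is 3 days before the earliest permitted date.

Step 6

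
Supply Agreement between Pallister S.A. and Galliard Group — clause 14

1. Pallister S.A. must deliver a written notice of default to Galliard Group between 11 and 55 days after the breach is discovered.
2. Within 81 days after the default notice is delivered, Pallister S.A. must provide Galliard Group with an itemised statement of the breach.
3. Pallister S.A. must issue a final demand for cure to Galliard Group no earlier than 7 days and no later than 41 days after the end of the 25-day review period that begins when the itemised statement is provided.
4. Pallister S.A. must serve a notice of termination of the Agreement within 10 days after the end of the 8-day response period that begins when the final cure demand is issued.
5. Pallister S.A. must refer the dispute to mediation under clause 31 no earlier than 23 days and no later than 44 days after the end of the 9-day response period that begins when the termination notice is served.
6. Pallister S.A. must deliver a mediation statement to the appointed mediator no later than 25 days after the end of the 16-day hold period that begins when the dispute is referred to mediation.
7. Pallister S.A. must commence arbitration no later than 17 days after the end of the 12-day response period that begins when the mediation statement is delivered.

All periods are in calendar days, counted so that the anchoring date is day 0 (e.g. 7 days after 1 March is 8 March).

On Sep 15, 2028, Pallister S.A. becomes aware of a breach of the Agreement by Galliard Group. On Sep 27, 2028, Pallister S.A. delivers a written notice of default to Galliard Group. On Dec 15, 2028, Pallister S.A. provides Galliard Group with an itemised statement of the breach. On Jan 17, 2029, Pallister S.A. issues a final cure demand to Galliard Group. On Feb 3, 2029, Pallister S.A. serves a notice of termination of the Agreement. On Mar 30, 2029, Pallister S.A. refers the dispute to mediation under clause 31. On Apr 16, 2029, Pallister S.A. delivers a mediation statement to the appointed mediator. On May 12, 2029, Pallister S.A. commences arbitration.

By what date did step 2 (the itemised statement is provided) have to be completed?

Dec 17, 2028

Step 2 runs from Sep 27, 2028, when the default notice is delivered. 81 days after Sep 27, 2028 is Dec 17, 2028.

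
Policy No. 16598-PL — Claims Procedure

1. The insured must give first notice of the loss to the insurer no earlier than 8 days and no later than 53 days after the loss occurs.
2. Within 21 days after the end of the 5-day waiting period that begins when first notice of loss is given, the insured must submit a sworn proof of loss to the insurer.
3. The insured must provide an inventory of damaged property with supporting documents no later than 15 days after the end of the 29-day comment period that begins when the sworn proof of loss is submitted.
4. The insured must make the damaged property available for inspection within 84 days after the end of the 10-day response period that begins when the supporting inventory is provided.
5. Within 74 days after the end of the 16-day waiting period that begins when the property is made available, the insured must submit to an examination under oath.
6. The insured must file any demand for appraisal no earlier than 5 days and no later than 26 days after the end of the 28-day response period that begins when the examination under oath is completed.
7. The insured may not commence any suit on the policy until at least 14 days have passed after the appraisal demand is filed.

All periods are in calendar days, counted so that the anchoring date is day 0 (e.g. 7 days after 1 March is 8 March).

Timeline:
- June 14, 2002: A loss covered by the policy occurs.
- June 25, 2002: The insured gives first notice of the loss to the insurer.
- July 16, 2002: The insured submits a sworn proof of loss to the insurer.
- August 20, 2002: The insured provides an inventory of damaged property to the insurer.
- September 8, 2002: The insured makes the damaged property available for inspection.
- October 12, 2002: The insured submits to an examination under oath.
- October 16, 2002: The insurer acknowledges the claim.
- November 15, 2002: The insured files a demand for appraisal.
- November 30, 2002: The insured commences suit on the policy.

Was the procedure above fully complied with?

Yes

(1) the permitted window runs from June 14, 2002 + 8 = June 22, 2002 to June 14, 2002 + 53 = August 6, 2002; done June 25, 2002 — within the window.
(2) due by June 30, 2002 + 21 days = July 21, 2002; done July 16, 2002 — timely.
(3) due by August 14, 2002 + 15 days = August 29, 2002; done August 20, 2002 — timely.
(4) due by August 30, 2002 + 84 days = November 22, 2002; September 8, 2002 is within that limit.
(5) due by September 24, 2002 + 74 days = December 7, 2002; completed October 12, 2002, before the deadline.
(6) the permitted window runs from November 9, 2002 + 5 = November 14, 2002 to November 9, 2002 + 26 = December 5, 2002; done November 15, 2002, which is between those dates.
(7) permitted from November 15, 2002 + 14 days = November 29, 2002 onward; November 30, 2002 is on or after that date.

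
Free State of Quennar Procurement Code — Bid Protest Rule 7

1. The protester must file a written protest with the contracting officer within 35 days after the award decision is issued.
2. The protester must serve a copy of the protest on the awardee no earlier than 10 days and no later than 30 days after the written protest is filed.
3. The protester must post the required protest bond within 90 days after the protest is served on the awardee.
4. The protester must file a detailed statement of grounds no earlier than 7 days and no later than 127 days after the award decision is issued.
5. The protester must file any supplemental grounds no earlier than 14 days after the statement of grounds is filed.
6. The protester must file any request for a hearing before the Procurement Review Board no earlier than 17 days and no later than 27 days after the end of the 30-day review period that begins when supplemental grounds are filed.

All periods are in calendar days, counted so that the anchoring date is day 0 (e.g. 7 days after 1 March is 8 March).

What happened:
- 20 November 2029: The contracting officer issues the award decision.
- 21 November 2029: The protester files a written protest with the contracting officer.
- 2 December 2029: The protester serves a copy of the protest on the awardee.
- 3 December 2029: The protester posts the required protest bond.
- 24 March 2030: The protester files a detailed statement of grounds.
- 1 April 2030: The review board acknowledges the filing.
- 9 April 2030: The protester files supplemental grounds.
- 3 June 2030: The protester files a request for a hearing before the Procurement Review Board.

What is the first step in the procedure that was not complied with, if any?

None — every step was satisfied

Step 1: 35 days after 20 November 2029 (when the award decision is issued) is 25 December 2029; 21 November 2029 is within that limit.
Step 2: the window is 10–30 days after 21 November 2029 (when the written protest is filed), so 1 December 2029 through 21 December 2029; 2 December 2029 falls inside that range.
Step 3: 90 days after 2 December 2029 (when the protest is served on the awardee) is 2 March 2030; completed 3 December 2029, before the deadline.
Step 4: the window is 7–127 days after 20 November 2029 (when the award decision is issued), so 27 November 2029 through 27 March 2030; done 24 March 2030, which is between those dates.
Step 5: the earliest permitted date is 14 days after 24 March 2030 (when the statement of grounds is filed), i.e. 7 April 2030; 9 April 2030 is on or after that date.
Step 6: the window is 17–27 days after 9 May 2030 (end of the 30-day review period, which began when supplemental grounds are filed on 9 April 2030), so 26 May 2030 through 5 June 2030; done 3 June 2030, which is between those dates.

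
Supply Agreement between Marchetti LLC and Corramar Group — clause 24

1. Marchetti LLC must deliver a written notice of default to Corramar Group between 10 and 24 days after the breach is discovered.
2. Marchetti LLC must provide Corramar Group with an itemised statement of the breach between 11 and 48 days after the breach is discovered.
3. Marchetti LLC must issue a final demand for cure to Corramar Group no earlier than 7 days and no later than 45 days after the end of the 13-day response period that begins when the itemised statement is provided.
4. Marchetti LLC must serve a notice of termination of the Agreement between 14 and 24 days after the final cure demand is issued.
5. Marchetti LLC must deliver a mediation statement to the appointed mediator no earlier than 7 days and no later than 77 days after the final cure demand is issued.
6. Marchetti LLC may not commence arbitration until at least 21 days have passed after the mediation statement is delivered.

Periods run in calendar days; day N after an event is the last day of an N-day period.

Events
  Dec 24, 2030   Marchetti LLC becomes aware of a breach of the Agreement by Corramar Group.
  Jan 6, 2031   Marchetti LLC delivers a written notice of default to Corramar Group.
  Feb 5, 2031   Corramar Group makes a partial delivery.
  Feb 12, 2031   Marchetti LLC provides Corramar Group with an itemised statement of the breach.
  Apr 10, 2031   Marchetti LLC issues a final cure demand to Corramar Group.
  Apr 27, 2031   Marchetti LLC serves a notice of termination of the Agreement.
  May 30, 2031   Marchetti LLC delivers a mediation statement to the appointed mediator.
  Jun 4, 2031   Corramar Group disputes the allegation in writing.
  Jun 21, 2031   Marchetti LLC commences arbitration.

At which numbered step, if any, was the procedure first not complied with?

Step 2

(1) the permitted window runs from Dec 24, 2030 + 10 = Jan 3, 2031 to Dec 24, 2030 + 24 = Jan 17, 2031; Jan 6, 2031 falls inside that range.
(2) the permitted window runs from Dec 24, 2030 + 11 = Jan 4, 2031 to Dec 24, 2030 + 48 = Feb 10, 2031; done Feb 12, 2031 — 2 days after the window closed.
No need to go further; step 2 was not satisfied.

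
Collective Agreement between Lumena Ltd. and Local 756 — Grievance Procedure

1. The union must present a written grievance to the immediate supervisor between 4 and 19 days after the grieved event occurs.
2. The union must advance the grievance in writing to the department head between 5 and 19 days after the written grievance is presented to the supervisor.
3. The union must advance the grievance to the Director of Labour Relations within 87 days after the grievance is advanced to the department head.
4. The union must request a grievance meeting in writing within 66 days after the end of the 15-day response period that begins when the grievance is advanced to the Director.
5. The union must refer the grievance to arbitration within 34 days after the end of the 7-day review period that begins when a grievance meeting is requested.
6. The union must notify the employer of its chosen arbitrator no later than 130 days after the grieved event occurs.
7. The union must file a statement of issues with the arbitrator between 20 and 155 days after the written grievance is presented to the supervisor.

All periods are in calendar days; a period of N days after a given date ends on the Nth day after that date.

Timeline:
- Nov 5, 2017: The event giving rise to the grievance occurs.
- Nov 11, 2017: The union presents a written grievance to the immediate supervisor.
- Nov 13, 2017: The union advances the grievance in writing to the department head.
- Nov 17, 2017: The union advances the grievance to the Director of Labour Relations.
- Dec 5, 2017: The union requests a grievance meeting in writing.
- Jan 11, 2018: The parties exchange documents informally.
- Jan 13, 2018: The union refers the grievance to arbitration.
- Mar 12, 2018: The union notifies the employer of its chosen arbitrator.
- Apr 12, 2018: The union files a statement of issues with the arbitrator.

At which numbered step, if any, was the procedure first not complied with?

Step 1: the window is 4–19 days after Nov 5, 2017 (when the grieved event occurs), so Nov 9, 2017 through Nov 24, 2017; done Nov 11, 2017 — within the window.
Step 2: the window is 5–19 days after Nov 11, 2017 (when the written grievance is presented to the supervisor), so Nov 16, 2017 through Nov 30, 2017; done Nov 13, 2017 — 3 days before the window opened.
Later steps need not be reached.

Step 2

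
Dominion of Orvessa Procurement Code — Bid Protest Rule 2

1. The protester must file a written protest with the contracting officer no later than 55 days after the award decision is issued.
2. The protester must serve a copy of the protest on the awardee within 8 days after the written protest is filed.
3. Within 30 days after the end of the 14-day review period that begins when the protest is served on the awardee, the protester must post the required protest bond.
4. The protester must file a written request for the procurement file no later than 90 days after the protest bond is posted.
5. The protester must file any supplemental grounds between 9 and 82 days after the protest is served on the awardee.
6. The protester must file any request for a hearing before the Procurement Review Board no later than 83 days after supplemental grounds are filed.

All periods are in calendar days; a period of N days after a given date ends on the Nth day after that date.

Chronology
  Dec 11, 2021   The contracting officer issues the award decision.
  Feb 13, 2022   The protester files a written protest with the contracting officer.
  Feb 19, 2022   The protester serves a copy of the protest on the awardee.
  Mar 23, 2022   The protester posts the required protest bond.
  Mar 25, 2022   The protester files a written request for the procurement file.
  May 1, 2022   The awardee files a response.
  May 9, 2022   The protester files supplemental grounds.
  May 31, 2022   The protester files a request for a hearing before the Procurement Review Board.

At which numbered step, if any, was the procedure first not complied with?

(1) due by Dec 11, 2021 + 55 days = Feb 4, 2022; not done until Feb 13, 2022, 9 days after the deadline.
The procedure was therefore not followed at step 1.

Step 1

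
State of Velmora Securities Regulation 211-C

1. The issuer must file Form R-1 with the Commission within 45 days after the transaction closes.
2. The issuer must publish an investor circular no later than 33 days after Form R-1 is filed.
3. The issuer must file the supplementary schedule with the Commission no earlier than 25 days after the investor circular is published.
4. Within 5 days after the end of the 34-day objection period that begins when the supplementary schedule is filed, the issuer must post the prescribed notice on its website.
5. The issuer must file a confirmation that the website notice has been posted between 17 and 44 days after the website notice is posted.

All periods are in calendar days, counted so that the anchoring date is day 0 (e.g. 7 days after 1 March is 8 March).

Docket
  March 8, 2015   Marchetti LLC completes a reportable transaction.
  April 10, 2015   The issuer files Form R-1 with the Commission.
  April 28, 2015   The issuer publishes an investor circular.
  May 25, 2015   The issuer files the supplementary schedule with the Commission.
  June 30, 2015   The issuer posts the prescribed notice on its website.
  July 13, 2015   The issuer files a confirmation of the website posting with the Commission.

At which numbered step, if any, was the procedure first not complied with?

Step 5

Step 1 — counting 45 days from March 8, 2015 (when the transaction closes) gives a deadline of April 22, 2015; done April 10, 2015 — timely.
Step 2 — counting 33 days from April 10, 2015 (when Form R-1 is filed) gives a deadline of May 13, 2015; completed April 28, 2015, before the deadline.
Step 3 — must wait 25 days from April 28, 2015 (when the investor circular is published), so not before May 23, 2015; done May 25, 2015 — permitted.
Step 4 — counting 5 days from June 28, 2015 (end of the 34-day objection period, which began when the supplementary schedule is filed on May 25, 2015) gives a deadline of July 3, 2015; done June 30, 2015 — timely.
Step 5 — 17 and 44 days from June 30, 2015 (when the website notice is posted) are July 17, 2015 and August 13, 2015 respectively; done July 13, 2015 — 4 days before the window opened.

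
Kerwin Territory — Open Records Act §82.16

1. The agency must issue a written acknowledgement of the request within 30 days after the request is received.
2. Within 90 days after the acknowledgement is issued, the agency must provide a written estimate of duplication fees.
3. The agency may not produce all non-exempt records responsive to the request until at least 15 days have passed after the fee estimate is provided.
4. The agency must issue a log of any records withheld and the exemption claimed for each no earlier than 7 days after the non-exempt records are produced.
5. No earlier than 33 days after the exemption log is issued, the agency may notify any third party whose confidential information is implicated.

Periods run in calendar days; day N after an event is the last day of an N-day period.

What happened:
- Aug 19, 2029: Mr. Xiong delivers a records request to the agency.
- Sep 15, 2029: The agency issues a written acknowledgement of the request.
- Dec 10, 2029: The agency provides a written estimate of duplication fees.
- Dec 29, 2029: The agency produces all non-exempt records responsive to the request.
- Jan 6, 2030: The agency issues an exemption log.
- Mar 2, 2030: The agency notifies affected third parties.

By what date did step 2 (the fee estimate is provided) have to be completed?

Dec 14, 2029

Step 2 runs from Sep 15, 2029, when the acknowledgement is issued. 90 days after Sep 15, 2029 is Dec 14, 2029.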